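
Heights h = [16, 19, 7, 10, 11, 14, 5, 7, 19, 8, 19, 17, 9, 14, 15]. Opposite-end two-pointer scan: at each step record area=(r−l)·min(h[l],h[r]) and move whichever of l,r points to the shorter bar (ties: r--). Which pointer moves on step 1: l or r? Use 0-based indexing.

[0,14] min(16,15)*14=210 best=210 * → r--

r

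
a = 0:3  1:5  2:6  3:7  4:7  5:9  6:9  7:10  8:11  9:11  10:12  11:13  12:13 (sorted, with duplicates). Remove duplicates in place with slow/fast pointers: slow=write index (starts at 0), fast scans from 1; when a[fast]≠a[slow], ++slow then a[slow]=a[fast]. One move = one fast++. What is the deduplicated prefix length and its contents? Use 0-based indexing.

length 9; prefix = [3, 5, 6, 7, 9, 10, 11, 12, 13]

slow=0 fast=1: a[fast]=5≠a[slow]=3 write a[1]=5, slow++,fast++
slow=1 fast=2: a[fast]=6≠a[slow]=5 write a[2]=6, slow++,fast++
slow=2 fast=3: a[fast]=7≠a[slow]=6 write a[3]=7, slow++,fast++
slow=3 fast=4: a[fast]=7=a[slow] dup, fast++
slow=3 fast=5: a[fast]=9≠a[slow]=7 write a[4]=9, slow++,fast++
slow=4 fast=6: a[fast]=9=a[slow] dup, fast++
slow=4 fast=7: a[fast]=10≠a[slow]=9 write a[5]=10, slow++,fast++
slow=5 fast=8: a[fast]=11≠a[slow]=10 write a[6]=11, slow++,fast++
slow=6 fast=9: a[fast]=11=a[slow] dup, fast++
slow=6 fast=10: a[fast]=12≠a[slow]=11 write a[7]=12, slow++,fast++
slow=7 fast=11: a[fast]=13≠a[slow]=12 write a[8]=13, slow++,fast++
slow=8 fast=12: a[fast]=13=a[slow] dup, fast++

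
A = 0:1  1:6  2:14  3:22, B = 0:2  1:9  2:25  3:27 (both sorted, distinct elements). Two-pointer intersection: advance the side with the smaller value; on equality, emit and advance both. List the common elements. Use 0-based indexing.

i=0 j=0: 1<2, i++
i=1 j=0: 6>2, j++
i=1 j=1: 6<9, i++
i=2 j=1: 14>9, j++
i=2 j=2: 14<25, i++
i=3 j=2: 22<25, i++

intersection = []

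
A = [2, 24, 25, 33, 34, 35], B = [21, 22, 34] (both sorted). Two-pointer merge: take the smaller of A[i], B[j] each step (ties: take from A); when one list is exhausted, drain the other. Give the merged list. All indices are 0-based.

i=0 j=0: A[i]=2<=B[j]=21 take 2, i++
i=1 j=0: A[i]=24>B[j]=21 take 21, j++
i=1 j=1: A[i]=24>B[j]=22 take 22, j++
i=1 j=2: A[i]=24<=B[j]=34 take 24, i++
i=2 j=2: A[i]=25<=B[j]=34 take 25, i++
i=3 j=2: A[i]=33<=B[j]=34 take 33, i++
i=4 j=2: A[i]=34<=B[j]=34 take 34, i++
i=5 j=2: A[i]=35>B[j]=34 take 34, j++
i=5 j=3: B done, take A[i]=35, i++

[2, 21, 22, 24, 25, 33, 34, 34, 35]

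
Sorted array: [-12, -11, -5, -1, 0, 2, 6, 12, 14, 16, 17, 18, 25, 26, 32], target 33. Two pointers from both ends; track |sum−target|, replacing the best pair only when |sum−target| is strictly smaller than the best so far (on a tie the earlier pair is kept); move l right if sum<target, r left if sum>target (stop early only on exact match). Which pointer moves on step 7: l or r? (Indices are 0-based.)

[0,14] -12+32=20 d=13 * → l++
[1,14] -11+32=21 d=12 * → l++
[2,14] -5+32=27 d=6 * → l++
[3,14] -1+32=31 d=2 * → l++
[4,14] 0+32=32 d=1 * → l++
[5,14] 2+32=34 d=1 → r--
[5,13] 2+26=28 d=5 → l++

l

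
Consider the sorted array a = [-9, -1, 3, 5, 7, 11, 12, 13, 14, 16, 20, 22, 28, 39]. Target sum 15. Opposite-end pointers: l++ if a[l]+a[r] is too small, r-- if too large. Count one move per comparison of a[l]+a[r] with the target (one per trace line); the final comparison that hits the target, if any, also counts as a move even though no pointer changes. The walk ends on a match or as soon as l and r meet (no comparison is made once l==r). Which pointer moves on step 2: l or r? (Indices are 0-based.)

l=0 r=13: -9+39=30 >15, r--
l=0 r=12: -9+28=19 >15, r--

r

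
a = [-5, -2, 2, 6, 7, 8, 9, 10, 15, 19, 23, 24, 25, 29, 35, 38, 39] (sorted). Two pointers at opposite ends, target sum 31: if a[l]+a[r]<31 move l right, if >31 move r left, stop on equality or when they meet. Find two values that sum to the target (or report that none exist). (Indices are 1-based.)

(2, 29)

l=1 r=17: -5+39=34 >31, r--
l=1 r=16: -5+38=33 >31, r--
l=1 r=15: -5+35=30 <31, l++
l=2 r=15: -2+35=33 >31, r--
l=2 r=14: -2+29=27 <31, l++
l=3 r=14: 2+29=31, found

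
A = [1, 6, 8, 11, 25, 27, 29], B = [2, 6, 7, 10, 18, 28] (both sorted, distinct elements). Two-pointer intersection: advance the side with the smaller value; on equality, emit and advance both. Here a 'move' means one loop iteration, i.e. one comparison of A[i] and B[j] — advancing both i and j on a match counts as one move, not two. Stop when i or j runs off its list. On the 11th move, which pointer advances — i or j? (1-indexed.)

j

i=1 j=1: 1<2, i++
i=2 j=1: 6>2, j++
i=2 j=2: 6==6 emit, i++,j++
i=3 j=3: 8>7, j++
i=3 j=4: 8<10, i++
i=4 j=4: 11>10, j++
i=4 j=5: 11<18, i++
i=5 j=5: 25>18, j++
i=5 j=6: 25<28, i++
i=6 j=6: 27<28, i++
i=7 j=6: 29>28, j++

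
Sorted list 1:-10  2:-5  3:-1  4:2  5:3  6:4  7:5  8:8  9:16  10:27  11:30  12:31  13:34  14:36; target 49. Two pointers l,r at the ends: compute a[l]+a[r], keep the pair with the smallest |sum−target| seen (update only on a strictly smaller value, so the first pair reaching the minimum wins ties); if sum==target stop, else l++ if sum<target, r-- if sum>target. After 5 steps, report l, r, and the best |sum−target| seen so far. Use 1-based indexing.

[1,14] -10+36=26 d=23 * → l++
[2,14] -5+36=31 d=18 * → l++
[3,14] -1+36=35 d=14 * → l++
[4,14] 2+36=38 d=11 * → l++
[5,14] 3+36=39 d=10 * → l++

l=6, r=14, best |Δ|=10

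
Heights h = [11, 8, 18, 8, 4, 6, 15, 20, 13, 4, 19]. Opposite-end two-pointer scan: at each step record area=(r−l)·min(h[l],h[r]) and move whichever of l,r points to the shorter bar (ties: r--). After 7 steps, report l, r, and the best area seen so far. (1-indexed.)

l=8, r=11, best area=144

[1,11] min(11,19)*10=110 best=110 * → l++
[2,11] min(8,19)*9=72 best=110 → l++
[3,11] min(18,19)*8=144 best=144 * → l++
[4,11] min(8,19)*7=56 best=144 → l++
[5,11] min(4,19)*6=24 best=144 → l++
[6,11] min(6,19)*5=30 best=144 → l++
[7,11] min(15,19)*4=60 best=144 → l++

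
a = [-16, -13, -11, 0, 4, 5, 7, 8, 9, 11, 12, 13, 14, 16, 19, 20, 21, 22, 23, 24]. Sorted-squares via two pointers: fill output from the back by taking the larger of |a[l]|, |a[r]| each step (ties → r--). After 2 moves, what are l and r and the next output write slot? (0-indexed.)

l=0, r=17, next write slot=17

l=0 r=19: |-16|<=|24| out[19]=576, r--
l=0 r=18: |-16|<=|23| out[18]=529, r--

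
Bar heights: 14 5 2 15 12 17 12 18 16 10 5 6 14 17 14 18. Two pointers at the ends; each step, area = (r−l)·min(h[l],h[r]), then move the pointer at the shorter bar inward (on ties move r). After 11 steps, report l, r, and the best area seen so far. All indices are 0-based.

l=7, r=11, best area=210

[0,15] min(14,18)*15=210 best=210 * → l++
[1,15] min(5,18)*14=70 best=210 → l++
[2,15] min(2,18)*13=26 best=210 → l++
[3,15] min(15,18)*12=180 best=210 → l++
[4,15] min(12,18)*11=132 best=210 → l++
[5,15] min(17,18)*10=170 best=210 → l++
[6,15] min(12,18)*9=108 best=210 → l++
[7,15] min(18,18)*8=144 best=210 → r--
[7,14] min(18,14)*7=98 best=210 → r--
[7,13] min(18,17)*6=102 best=210 → r--
[7,12] min(18,14)*5=70 best=210 → r--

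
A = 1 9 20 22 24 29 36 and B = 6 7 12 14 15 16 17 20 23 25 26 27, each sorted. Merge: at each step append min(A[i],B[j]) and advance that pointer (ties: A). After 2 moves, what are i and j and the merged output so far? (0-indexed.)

[i=0,j=0] A[i]=1<=B[j]=6 take 1 → i++
[i=1,j=0] A[i]=9>B[j]=6 take 6 → j++

i=1, j=1, merged so far=[1, 6]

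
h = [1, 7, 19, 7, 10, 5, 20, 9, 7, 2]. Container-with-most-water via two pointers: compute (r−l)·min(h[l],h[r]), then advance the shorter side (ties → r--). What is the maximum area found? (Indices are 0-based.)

max area = 76

l=0 r=9: min(1,2)*9=9 best=9 *, l++
l=1 r=9: min(7,2)*8=16 best=16 *, r--
l=1 r=8: min(7,7)*7=49 best=49 *, r--
l=1 r=7: min(7,9)*6=42 best=49, l++
l=2 r=7: min(19,9)*5=45 best=49, r--
l=2 r=6: min(19,20)*4=76 best=76 *, l++
l=3 r=6: min(7,20)*3=21 best=76, l++
l=4 r=6: min(10,20)*2=20 best=76, l++
l=5 r=6: min(5,20)*1=5 best=76, l++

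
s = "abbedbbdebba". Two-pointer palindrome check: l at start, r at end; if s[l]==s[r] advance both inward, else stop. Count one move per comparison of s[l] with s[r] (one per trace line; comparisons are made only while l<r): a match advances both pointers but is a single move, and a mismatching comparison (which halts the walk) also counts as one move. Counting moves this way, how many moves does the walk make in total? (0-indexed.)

[0,11] 'a'=='a' → l++,r--
[1,10] 'b'=='b' → l++,r--
[2,9] 'b'=='b' → l++,r--
[3,8] 'e'=='e' → l++,r--
[4,7] 'd'=='d' → l++,r--
[5,6] 'b'=='b' → l++,r--

6 moves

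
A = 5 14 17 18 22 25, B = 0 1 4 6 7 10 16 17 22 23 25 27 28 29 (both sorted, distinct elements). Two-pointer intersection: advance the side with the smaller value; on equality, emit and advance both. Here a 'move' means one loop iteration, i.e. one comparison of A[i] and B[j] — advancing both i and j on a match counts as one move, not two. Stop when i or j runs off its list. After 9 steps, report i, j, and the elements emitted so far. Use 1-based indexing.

i=3, j=8, emitted=[]

i=1 j=1: 5>0, j++
i=1 j=2: 5>1, j++
i=1 j=3: 5>4, j++
i=1 j=4: 5<6, i++
i=2 j=4: 14>6, j++
i=2 j=5: 14>7, j++
i=2 j=6: 14>10, j++
i=2 j=7: 14<16, i++
i=3 j=7: 17>16, j++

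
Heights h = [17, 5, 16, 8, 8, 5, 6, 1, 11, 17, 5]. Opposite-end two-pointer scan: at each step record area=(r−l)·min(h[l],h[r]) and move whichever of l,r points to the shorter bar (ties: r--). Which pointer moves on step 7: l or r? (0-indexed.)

[0,10] min(17,5)*10=50 best=50 * → r--
[0,9] min(17,17)*9=153 best=153 * → r--
[0,8] min(17,11)*8=88 best=153 → r--
[0,7] min(17,1)*7=7 best=153 → r--
[0,6] min(17,6)*6=36 best=153 → r--
[0,5] min(17,5)*5=25 best=153 → r--
[0,4] min(17,8)*4=32 best=153 → r--

r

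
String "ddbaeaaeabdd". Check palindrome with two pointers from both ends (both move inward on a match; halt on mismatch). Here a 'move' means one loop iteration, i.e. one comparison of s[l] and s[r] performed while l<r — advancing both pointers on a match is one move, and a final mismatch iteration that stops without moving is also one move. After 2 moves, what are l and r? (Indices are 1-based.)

l=3, r=10

l=1 r=12: 'd'=='d', l++,r--
l=2 r=11: 'd'=='d', l++,r--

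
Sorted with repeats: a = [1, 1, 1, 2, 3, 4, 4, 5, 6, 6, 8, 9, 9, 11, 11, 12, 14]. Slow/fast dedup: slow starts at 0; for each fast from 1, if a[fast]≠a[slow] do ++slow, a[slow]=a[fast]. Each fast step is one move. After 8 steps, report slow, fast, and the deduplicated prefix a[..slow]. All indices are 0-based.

slow=5, fast=9, prefix=[1, 2, 3, 4, 5, 6]

slow=0 fast=1: a[fast]=1=a[slow] dup, fast++
slow=0 fast=2: a[fast]=1=a[slow] dup, fast++
slow=0 fast=3: a[fast]=2≠a[slow]=1 write a[1]=2, slow++,fast++
slow=1 fast=4: a[fast]=3≠a[slow]=2 write a[2]=3, slow++,fast++
slow=2 fast=5: a[fast]=4≠a[slow]=3 write a[3]=4, slow++,fast++
slow=3 fast=6: a[fast]=4=a[slow] dup, fast++
slow=3 fast=7: a[fast]=5≠a[slow]=4 write a[4]=5, slow++,fast++
slow=4 fast=8: a[fast]=6≠a[slow]=5 write a[5]=6, slow++,fast++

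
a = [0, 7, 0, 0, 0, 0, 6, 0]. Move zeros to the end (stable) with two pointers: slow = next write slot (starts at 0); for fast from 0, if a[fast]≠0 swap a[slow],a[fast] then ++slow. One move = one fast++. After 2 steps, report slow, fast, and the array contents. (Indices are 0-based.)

slow=0 fast=0: a[fast]=0, fast++
slow=0 fast=1: a[fast]=7≠0 swap→a[0]=7, slow++,fast++

slow=1, fast=2, a=[7, 0, 0, 0, 0, 0, 6, 0]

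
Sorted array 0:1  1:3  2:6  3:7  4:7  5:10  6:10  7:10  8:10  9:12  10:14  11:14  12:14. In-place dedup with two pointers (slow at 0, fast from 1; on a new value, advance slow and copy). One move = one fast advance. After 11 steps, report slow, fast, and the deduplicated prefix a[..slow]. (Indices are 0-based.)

slow=0 fast=1: a[fast]=3≠a[slow]=1 write a[1]=3, slow++,fast++
slow=1 fast=2: a[fast]=6≠a[slow]=3 write a[2]=6, slow++,fast++
slow=2 fast=3: a[fast]=7≠a[slow]=6 write a[3]=7, slow++,fast++
slow=3 fast=4: a[fast]=7=a[slow] dup, fast++
slow=3 fast=5: a[fast]=10≠a[slow]=7 write a[4]=10, slow++,fast++
slow=4 fast=6: a[fast]=10=a[slow] dup, fast++
slow=4 fast=7: a[fast]=10=a[slow] dup, fast++
slow=4 fast=8: a[fast]=10=a[slow] dup, fast++
slow=4 fast=9: a[fast]=12≠a[slow]=10 write a[5]=12, slow++,fast++
slow=5 fast=10: a[fast]=14≠a[slow]=12 write a[6]=14, slow++,fast++
slow=6 fast=11: a[fast]=14=a[slow] dup, fast++

slow=6, fast=12, prefix=[1, 3, 6, 7, 10, 12, 14]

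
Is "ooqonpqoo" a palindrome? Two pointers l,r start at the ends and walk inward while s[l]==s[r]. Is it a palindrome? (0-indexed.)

l=0 r=8: 'o'=='o', l++,r--
l=1 r=7: 'o'=='o', l++,r--
l=2 r=6: 'q'=='q', l++,r--
l=3 r=5: 'o'!='p', stop

not a palindrome (mismatch at 3,5)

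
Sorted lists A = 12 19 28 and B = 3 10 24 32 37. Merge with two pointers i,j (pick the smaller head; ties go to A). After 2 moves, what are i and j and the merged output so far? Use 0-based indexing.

[i=0,j=0] A[i]=12>B[j]=3 take 3 → j++
[i=0,j=1] A[i]=12>B[j]=10 take 10 → j++

i=0, j=2, merged so far=[3, 10]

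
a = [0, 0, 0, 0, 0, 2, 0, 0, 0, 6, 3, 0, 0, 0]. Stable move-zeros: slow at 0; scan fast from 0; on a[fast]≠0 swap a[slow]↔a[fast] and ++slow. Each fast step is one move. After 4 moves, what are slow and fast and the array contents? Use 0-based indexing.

slow=0 fast=0: a[fast]=0, fast++
slow=0 fast=1: a[fast]=0, fast++
slow=0 fast=2: a[fast]=0, fast++
slow=0 fast=3: a[fast]=0, fast++

slow=0, fast=4, a=[0, 0, 0, 0, 0, 2, 0, 0, 0, 6, 3, 0, 0, 0]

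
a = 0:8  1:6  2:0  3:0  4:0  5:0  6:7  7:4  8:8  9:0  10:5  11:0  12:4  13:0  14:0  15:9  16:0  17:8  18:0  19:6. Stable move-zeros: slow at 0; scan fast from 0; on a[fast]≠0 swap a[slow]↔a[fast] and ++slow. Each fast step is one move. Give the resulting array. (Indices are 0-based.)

[8, 6, 7, 4, 8, 5, 4, 9, 8, 6, 0, 0, 0, 0, 0, 0, 0, 0, 0, 0]

slow=0 fast=0: a[fast]=8≠0 swap→a[0]=8, slow++,fast++
slow=1 fast=1: a[fast]=6≠0 swap→a[1]=6, slow++,fast++
slow=2 fast=2: a[fast]=0, fast++
slow=2 fast=3: a[fast]=0, fast++
slow=2 fast=4: a[fast]=0, fast++
slow=2 fast=5: a[fast]=0, fast++
slow=2 fast=6: a[fast]=7≠0 swap→a[2]=7, slow++,fast++
slow=3 fast=7: a[fast]=4≠0 swap→a[3]=4, slow++,fast++
slow=4 fast=8: a[fast]=8≠0 swap→a[4]=8, slow++,fast++
slow=5 fast=9: a[fast]=0, fast++
slow=5 fast=10: a[fast]=5≠0 swap→a[5]=5, slow++,fast++
slow=6 fast=11: a[fast]=0, fast++
slow=6 fast=12: a[fast]=4≠0 swap→a[6]=4, slow++,fast++
slow=7 fast=13: a[fast]=0, fast++
slow=7 fast=14: a[fast]=0, fast++
slow=7 fast=15: a[fast]=9≠0 swap→a[7]=9, slow++,fast++
slow=8 fast=16: a[fast]=0, fast++
slow=8 fast=17: a[fast]=8≠0 swap→a[8]=8, slow++,fast++
slow=9 fast=18: a[fast]=0, fast++
slow=9 fast=19: a[fast]=6≠0 swap→a[9]=6, slow++,fast++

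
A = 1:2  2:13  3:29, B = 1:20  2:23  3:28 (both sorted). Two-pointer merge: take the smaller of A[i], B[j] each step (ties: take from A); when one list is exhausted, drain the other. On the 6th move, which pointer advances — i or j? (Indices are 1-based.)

[i=1,j=1] A[i]=2<=B[j]=20 take 2 → i++
[i=2,j=1] A[i]=13<=B[j]=20 take 13 → i++
[i=3,j=1] A[i]=29>B[j]=20 take 20 → j++
[i=3,j=2] A[i]=29>B[j]=23 take 23 → j++
[i=3,j=3] A[i]=29>B[j]=28 take 28 → j++
[i=3,j=4] B done, take A[i]=29 → i++

i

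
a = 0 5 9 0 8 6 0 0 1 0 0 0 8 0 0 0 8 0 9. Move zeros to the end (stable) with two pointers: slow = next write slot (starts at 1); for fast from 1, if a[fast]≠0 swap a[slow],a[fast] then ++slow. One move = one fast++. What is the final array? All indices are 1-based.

[5, 9, 8, 6, 1, 8, 8, 9, 0, 0, 0, 0, 0, 0, 0, 0, 0, 0, 0]

(s=1,f=1) a[fast]=0 → fast++
(s=1,f=2) a[fast]=5≠0 swap→a[1]=5 → slow++,fast++
(s=2,f=3) a[fast]=9≠0 swap→a[2]=9 → slow++,fast++
(s=3,f=4) a[fast]=0 → fast++
(s=3,f=5) a[fast]=8≠0 swap→a[3]=8 → slow++,fast++
(s=4,f=6) a[fast]=6≠0 swap→a[4]=6 → slow++,fast++
(s=5,f=7) a[fast]=0 → fast++
(s=5,f=8) a[fast]=0 → fast++
(s=5,f=9) a[fast]=1≠0 swap→a[5]=1 → slow++,fast++
(s=6,f=10) a[fast]=0 → fast++
(s=6,f=11) a[fast]=0 → fast++
(s=6,f=12) a[fast]=0 → fast++
(s=6,f=13) a[fast]=8≠0 swap→a[6]=8 → slow++,fast++
(s=7,f=14) a[fast]=0 → fast++
(s=7,f=15) a[fast]=0 → fast++
(s=7,f=16) a[fast]=0 → fast++
(s=7,f=17) a[fast]=8≠0 swap→a[7]=8 → slow++,fast++
(s=8,f=18) a[fast]=0 → fast++
(s=8,f=19) a[fast]=9≠0 swap→a[8]=9 → slow++,fast++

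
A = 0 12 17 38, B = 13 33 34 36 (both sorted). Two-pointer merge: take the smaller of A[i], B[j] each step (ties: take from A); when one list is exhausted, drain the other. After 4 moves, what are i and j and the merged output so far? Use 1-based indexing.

i=4, j=2, merged so far=[0, 12, 13, 17]

i=1 j=1: A[i]=0<=B[j]=13 take 0, i++
i=2 j=1: A[i]=12<=B[j]=13 take 12, i++
i=3 j=1: A[i]=17>B[j]=13 take 13, j++
i=3 j=2: A[i]=17<=B[j]=33 take 17, i++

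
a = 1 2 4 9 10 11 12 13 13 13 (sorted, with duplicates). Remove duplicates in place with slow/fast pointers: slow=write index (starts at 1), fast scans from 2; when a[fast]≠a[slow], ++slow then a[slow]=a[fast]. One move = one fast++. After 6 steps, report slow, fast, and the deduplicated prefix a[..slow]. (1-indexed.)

slow=7, fast=8, prefix=[1, 2, 4, 9, 10, 11, 12]

slow=1 fast=2: a[fast]=2≠a[slow]=1 write a[2]=2, slow++,fast++
slow=2 fast=3: a[fast]=4≠a[slow]=2 write a[3]=4, slow++,fast++
slow=3 fast=4: a[fast]=9≠a[slow]=4 write a[4]=9, slow++,fast++
slow=4 fast=5: a[fast]=10≠a[slow]=9 write a[5]=10, slow++,fast++
slow=5 fast=6: a[fast]=11≠a[slow]=10 write a[6]=11, slow++,fast++
slow=6 fast=7: a[fast]=12≠a[slow]=11 write a[7]=12, slow++,fast++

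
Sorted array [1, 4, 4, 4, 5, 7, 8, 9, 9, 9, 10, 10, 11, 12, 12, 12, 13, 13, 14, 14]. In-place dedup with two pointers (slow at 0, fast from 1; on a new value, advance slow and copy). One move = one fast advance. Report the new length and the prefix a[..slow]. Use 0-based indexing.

slow=0 fast=1: a[fast]=4≠a[slow]=1 write a[1]=4, slow++,fast++
slow=1 fast=2: a[fast]=4=a[slow] dup, fast++
slow=1 fast=3: a[fast]=4=a[slow] dup, fast++
slow=1 fast=4: a[fast]=5≠a[slow]=4 write a[2]=5, slow++,fast++
slow=2 fast=5: a[fast]=7≠a[slow]=5 write a[3]=7, slow++,fast++
slow=3 fast=6: a[fast]=8≠a[slow]=7 write a[4]=8, slow++,fast++
slow=4 fast=7: a[fast]=9≠a[slow]=8 write a[5]=9, slow++,fast++
slow=5 fast=8: a[fast]=9=a[slow] dup, fast++
slow=5 fast=9: a[fast]=9=a[slow] dup, fast++
slow=5 fast=10: a[fast]=10≠a[slow]=9 write a[6]=10, slow++,fast++
slow=6 fast=11: a[fast]=10=a[slow] dup, fast++
slow=6 fast=12: a[fast]=11≠a[slow]=10 write a[7]=11, slow++,fast++
slow=7 fast=13: a[fast]=12≠a[slow]=11 write a[8]=12, slow++,fast++
slow=8 fast=14: a[fast]=12=a[slow] dup, fast++
slow=8 fast=15: a[fast]=12=a[slow] dup, fast++
slow=8 fast=16: a[fast]=13≠a[slow]=12 write a[9]=13, slow++,fast++
slow=9 fast=17: a[fast]=13=a[slow] dup, fast++
slow=9 fast=18: a[fast]=14≠a[slow]=13 write a[10]=14, slow++,fast++
slow=10 fast=19: a[fast]=14=a[slow] dup, fast++

length 11; prefix = [1, 4, 5, 7, 8, 9, 10, 11, 12, 13, 14]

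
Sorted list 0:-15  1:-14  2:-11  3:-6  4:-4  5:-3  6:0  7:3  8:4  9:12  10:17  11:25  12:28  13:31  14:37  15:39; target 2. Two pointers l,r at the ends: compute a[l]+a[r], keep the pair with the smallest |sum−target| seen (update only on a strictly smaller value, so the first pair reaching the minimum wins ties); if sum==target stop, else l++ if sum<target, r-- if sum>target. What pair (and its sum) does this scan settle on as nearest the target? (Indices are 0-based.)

pair (-15, 17) with sum 2 (|Δ|=0)

[0,15] -15+39=24 d=22 * → r--
[0,14] -15+37=22 d=20 * → r--
[0,13] -15+31=16 d=14 * → r--
[0,12] -15+28=13 d=11 * → r--
[0,11] -15+25=10 d=8 * → r--
[0,10] -15+17=2 d=0 * → stop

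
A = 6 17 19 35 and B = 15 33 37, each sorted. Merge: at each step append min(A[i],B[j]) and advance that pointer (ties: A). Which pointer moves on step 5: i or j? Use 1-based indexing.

j

i=1 j=1: A[i]=6<=B[j]=15 take 6, i++
i=2 j=1: A[i]=17>B[j]=15 take 15, j++
i=2 j=2: A[i]=17<=B[j]=33 take 17, i++
i=3 j=2: A[i]=19<=B[j]=33 take 19, i++
i=4 j=2: A[i]=35>B[j]=33 take 33, j++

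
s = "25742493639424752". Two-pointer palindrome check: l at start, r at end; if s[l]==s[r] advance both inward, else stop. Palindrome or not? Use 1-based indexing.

[1,17] '2'=='2' → l++,r--
[2,16] '5'=='5' → l++,r--
[3,15] '7'=='7' → l++,r--
[4,14] '4'=='4' → l++,r--
[5,13] '2'=='2' → l++,r--
[6,12] '4'=='4' → l++,r--
[7,11] '9'=='9' → l++,r--
[8,10] '3'=='3' → l++,r--

palindrome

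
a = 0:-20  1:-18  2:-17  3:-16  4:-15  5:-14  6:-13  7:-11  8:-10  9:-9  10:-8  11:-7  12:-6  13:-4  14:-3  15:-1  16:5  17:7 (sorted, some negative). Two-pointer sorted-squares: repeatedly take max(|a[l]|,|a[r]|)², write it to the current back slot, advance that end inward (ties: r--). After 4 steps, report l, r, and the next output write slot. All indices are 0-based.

l=0 r=17: |-20|>|7| out[17]=400, l++
l=1 r=17: |-18|>|7| out[16]=324, l++
l=2 r=17: |-17|>|7| out[15]=289, l++
l=3 r=17: |-16|>|7| out[14]=256, l++

l=4, r=17, next write slot=13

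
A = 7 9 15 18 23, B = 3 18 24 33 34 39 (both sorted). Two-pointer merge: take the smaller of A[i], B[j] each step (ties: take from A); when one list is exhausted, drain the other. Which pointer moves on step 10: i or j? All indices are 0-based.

i=0 j=0: A[i]=7>B[j]=3 take 3, j++
i=0 j=1: A[i]=7<=B[j]=18 take 7, i++
i=1 j=1: A[i]=9<=B[j]=18 take 9, i++
i=2 j=1: A[i]=15<=B[j]=18 take 15, i++
i=3 j=1: A[i]=18<=B[j]=18 take 18, i++
i=4 j=1: A[i]=23>B[j]=18 take 18, j++
i=4 j=2: A[i]=23<=B[j]=24 take 23, i++
i=5 j=2: A done, take B[j]=24, j++
i=5 j=3: A done, take B[j]=33, j++
i=5 j=4: A done, take B[j]=34, j++

j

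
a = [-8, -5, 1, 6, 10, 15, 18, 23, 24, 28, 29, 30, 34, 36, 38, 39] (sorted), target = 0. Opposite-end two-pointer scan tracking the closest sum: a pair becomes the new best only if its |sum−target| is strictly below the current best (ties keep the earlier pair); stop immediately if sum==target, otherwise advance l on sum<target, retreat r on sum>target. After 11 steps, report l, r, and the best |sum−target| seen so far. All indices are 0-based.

l=0, r=4, best |Δ|=7

l=0 r=15: -8+39=31 d=31 *, r--
l=0 r=14: -8+38=30 d=30 *, r--
l=0 r=13: -8+36=28 d=28 *, r--
l=0 r=12: -8+34=26 d=26 *, r--
l=0 r=11: -8+30=22 d=22 *, r--
l=0 r=10: -8+29=21 d=21 *, r--
l=0 r=9: -8+28=20 d=20 *, r--
l=0 r=8: -8+24=16 d=16 *, r--
l=0 r=7: -8+23=15 d=15 *, r--
l=0 r=6: -8+18=10 d=10 *, r--
l=0 r=5: -8+15=7 d=7 *, r--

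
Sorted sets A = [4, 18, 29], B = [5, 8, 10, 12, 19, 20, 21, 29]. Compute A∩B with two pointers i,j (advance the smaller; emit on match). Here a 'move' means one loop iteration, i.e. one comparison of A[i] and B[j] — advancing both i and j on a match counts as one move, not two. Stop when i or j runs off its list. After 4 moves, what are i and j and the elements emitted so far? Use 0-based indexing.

i=0 j=0: 4<5, i++
i=1 j=0: 18>5, j++
i=1 j=1: 18>8, j++
i=1 j=2: 18>10, j++

i=1, j=3, emitted=[]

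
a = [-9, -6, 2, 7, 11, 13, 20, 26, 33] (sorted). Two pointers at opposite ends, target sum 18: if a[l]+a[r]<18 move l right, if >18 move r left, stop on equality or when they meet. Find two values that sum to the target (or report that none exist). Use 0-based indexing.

l=0 r=8: -9+33=24 >18, r--
l=0 r=7: -9+26=17 <18, l++
l=1 r=7: -6+26=20 >18, r--
l=1 r=6: -6+20=14 <18, l++
l=2 r=6: 2+20=22 >18, r--
l=2 r=5: 2+13=15 <18, l++
l=3 r=5: 7+13=20 >18, r--
l=3 r=4: 7+11=18, found

(7, 11)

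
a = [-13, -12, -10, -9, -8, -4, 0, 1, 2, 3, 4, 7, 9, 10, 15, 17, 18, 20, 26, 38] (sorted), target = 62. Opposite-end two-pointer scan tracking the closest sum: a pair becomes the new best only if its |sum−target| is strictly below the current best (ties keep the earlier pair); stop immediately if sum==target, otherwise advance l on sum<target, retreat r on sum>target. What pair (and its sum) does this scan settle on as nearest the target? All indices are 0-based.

[0,19] -13+38=25 d=37 * → l++
[1,19] -12+38=26 d=36 * → l++
[2,19] -10+38=28 d=34 * → l++
[3,19] -9+38=29 d=33 * → l++
[4,19] -8+38=30 d=32 * → l++
[5,19] -4+38=34 d=28 * → l++
[6,19] 0+38=38 d=24 * → l++
[7,19] 1+38=39 d=23 * → l++
[8,19] 2+38=40 d=22 * → l++
[9,19] 3+38=41 d=21 * → l++
[10,19] 4+38=42 d=20 * → l++
[11,19] 7+38=45 d=17 * → l++
[12,19] 9+38=47 d=15 * → l++
[13,19] 10+38=48 d=14 * → l++
[14,19] 15+38=53 d=9 * → l++
[15,19] 17+38=55 d=7 * → l++
[16,19] 18+38=56 d=6 * → l++
[17,19] 20+38=58 d=4 * → l++
[18,19] 26+38=64 d=2 * → r--

pair (26, 38) with sum 64 (|Δ|=2)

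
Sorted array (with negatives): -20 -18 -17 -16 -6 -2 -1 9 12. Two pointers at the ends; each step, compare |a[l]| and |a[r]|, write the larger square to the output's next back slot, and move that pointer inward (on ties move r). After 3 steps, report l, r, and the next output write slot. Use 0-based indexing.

l=3, r=8, next write slot=5

l=0 r=8: |-20|>|12| out[8]=400, l++
l=1 r=8: |-18|>|12| out[7]=324, l++
l=2 r=8: |-17|>|12| out[6]=289, l++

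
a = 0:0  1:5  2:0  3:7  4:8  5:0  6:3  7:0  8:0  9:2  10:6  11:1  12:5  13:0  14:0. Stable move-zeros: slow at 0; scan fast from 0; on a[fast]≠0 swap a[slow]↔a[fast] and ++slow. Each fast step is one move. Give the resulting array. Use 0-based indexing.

(s=0,f=0) a[fast]=0 → fast++
(s=0,f=1) a[fast]=5≠0 swap→a[0]=5 → slow++,fast++
(s=1,f=2) a[fast]=0 → fast++
(s=1,f=3) a[fast]=7≠0 swap→a[1]=7 → slow++,fast++
(s=2,f=4) a[fast]=8≠0 swap→a[2]=8 → slow++,fast++
(s=3,f=5) a[fast]=0 → fast++
(s=3,f=6) a[fast]=3≠0 swap→a[3]=3 → slow++,fast++
(s=4,f=7) a[fast]=0 → fast++
(s=4,f=8) a[fast]=0 → fast++
(s=4,f=9) a[fast]=2≠0 swap→a[4]=2 → slow++,fast++
(s=5,f=10) a[fast]=6≠0 swap→a[5]=6 → slow++,fast++
(s=6,f=11) a[fast]=1≠0 swap→a[6]=1 → slow++,fast++
(s=7,f=12) a[fast]=5≠0 swap→a[7]=5 → slow++,fast++
(s=8,f=13) a[fast]=0 → fast++
(s=8,f=14) a[fast]=0 → fast++

[5, 7, 8, 3, 2, 6, 1, 5, 0, 0, 0, 0, 0, 0, 0]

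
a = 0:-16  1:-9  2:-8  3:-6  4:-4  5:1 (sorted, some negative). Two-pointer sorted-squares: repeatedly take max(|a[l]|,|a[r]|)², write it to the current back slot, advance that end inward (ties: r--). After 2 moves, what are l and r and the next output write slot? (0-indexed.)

l=2, r=5, next write slot=3

[0,5] |-16|>|1| out[5]=256 → l++
[1,5] |-9|>|1| out[4]=81 → l++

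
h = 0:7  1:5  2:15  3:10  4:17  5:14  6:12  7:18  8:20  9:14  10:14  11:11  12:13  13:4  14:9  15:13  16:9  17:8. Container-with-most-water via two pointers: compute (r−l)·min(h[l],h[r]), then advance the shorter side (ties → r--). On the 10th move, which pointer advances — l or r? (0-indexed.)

[0,17] min(7,8)*17=119 best=119 * → l++
[1,17] min(5,8)*16=80 best=119 → l++
[2,17] min(15,8)*15=120 best=120 * → r--
[2,16] min(15,9)*14=126 best=126 * → r--
[2,15] min(15,13)*13=169 best=169 * → r--
[2,14] min(15,9)*12=108 best=169 → r--
[2,13] min(15,4)*11=44 best=169 → r--
[2,12] min(15,13)*10=130 best=169 → r--
[2,11] min(15,11)*9=99 best=169 → r--
[2,10] min(15,14)*8=112 best=169 → r--

r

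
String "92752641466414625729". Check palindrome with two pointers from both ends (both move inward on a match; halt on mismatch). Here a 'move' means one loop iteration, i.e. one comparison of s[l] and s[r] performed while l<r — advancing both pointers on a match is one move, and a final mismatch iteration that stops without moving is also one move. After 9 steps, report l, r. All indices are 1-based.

l=1 r=20: '9'=='9', l++,r--
l=2 r=19: '2'=='2', l++,r--
l=3 r=18: '7'=='7', l++,r--
l=4 r=17: '5'=='5', l++,r--
l=5 r=16: '2'=='2', l++,r--
l=6 r=15: '6'=='6', l++,r--
l=7 r=14: '4'=='4', l++,r--
l=8 r=13: '1'=='1', l++,r--
l=9 r=12: '4'=='4', l++,r--

l=10, r=11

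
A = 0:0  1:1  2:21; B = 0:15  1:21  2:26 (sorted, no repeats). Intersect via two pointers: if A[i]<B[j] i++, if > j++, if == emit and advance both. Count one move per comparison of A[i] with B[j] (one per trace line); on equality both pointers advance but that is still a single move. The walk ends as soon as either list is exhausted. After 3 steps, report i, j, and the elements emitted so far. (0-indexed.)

i=0 j=0: 0<15, i++
i=1 j=0: 1<15, i++
i=2 j=0: 21>15, j++

i=2, j=1, emitted=[]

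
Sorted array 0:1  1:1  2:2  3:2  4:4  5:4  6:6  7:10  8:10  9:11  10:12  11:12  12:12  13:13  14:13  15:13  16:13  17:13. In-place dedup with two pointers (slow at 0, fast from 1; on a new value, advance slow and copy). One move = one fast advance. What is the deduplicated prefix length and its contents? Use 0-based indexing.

length 8; prefix = [1, 2, 4, 6, 10, 11, 12, 13]

slow=0 fast=1: a[fast]=1=a[slow] dup, fast++
slow=0 fast=2: a[fast]=2≠a[slow]=1 write a[1]=2, slow++,fast++
slow=1 fast=3: a[fast]=2=a[slow] dup, fast++
slow=1 fast=4: a[fast]=4≠a[slow]=2 write a[2]=4, slow++,fast++
slow=2 fast=5: a[fast]=4=a[slow] dup, fast++
slow=2 fast=6: a[fast]=6≠a[slow]=4 write a[3]=6, slow++,fast++
slow=3 fast=7: a[fast]=10≠a[slow]=6 write a[4]=10, slow++,fast++
slow=4 fast=8: a[fast]=10=a[slow] dup, fast++
slow=4 fast=9: a[fast]=11≠a[slow]=10 write a[5]=11, slow++,fast++
slow=5 fast=10: a[fast]=12≠a[slow]=11 write a[6]=12, slow++,fast++
slow=6 fast=11: a[fast]=12=a[slow] dup, fast++
slow=6 fast=12: a[fast]=12=a[slow] dup, fast++
slow=6 fast=13: a[fast]=13≠a[slow]=12 write a[7]=13, slow++,fast++
slow=7 fast=14: a[fast]=13=a[slow] dup, fast++
slow=7 fast=15: a[fast]=13=a[slow] dup, fast++
slow=7 fast=16: a[fast]=13=a[slow] dup, fast++
slow=7 fast=17: a[fast]=13=a[slow] dup, fast++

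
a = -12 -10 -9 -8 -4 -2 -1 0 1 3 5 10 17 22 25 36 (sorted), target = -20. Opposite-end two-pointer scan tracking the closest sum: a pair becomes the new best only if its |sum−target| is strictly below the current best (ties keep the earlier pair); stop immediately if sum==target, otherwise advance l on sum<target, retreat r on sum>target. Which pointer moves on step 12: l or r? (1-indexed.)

r

l=1 r=16: -12+36=24 d=44 *, r--
l=1 r=15: -12+25=13 d=33 *, r--
l=1 r=14: -12+22=10 d=30 *, r--
l=1 r=13: -12+17=5 d=25 *, r--
l=1 r=12: -12+10=-2 d=18 *, r--
l=1 r=11: -12+5=-7 d=13 *, r--
l=1 r=10: -12+3=-9 d=11 *, r--
l=1 r=9: -12+1=-11 d=9 *, r--
l=1 r=8: -12+0=-12 d=8 *, r--
l=1 r=7: -12+-1=-13 d=7 *, r--
l=1 r=6: -12+-2=-14 d=6 *, r--
l=1 r=5: -12+-4=-16 d=4 *, r--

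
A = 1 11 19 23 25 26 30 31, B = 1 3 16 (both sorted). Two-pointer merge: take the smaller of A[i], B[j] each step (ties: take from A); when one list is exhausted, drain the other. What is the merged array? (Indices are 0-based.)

[i=0,j=0] A[i]=1<=B[j]=1 take 1 → i++
[i=1,j=0] A[i]=11>B[j]=1 take 1 → j++
[i=1,j=1] A[i]=11>B[j]=3 take 3 → j++
[i=1,j=2] A[i]=11<=B[j]=16 take 11 → i++
[i=2,j=2] A[i]=19>B[j]=16 take 16 → j++
[i=2,j=3] B done, take A[i]=19 → i++
[i=3,j=3] B done, take A[i]=23 → i++
[i=4,j=3] B done, take A[i]=25 → i++
[i=5,j=3] B done, take A[i]=26 → i++
[i=6,j=3] B done, take A[i]=30 → i++
[i=7,j=3] B done, take A[i]=31 → i++

[1, 1, 3, 11, 16, 19, 23, 25, 26, 30, 31]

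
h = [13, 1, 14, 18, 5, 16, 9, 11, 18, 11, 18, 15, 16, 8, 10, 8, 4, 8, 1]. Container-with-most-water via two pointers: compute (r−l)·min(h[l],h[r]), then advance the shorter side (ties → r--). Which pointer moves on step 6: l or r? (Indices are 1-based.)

[1,19] min(13,1)*18=18 best=18 * → r--
[1,18] min(13,8)*17=136 best=136 * → r--
[1,17] min(13,4)*16=64 best=136 → r--
[1,16] min(13,8)*15=120 best=136 → r--
[1,15] min(13,10)*14=140 best=140 * → r--
[1,14] min(13,8)*13=104 best=140 → r--

r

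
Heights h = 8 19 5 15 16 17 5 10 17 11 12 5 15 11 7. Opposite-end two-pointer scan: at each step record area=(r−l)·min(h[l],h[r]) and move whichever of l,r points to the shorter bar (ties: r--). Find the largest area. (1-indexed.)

[1,15] min(8,7)*14=98 best=98 * → r--
[1,14] min(8,11)*13=104 best=104 * → l++
[2,14] min(19,11)*12=132 best=132 * → r--
[2,13] min(19,15)*11=165 best=165 * → r--
[2,12] min(19,5)*10=50 best=165 → r--
[2,11] min(19,12)*9=108 best=165 → r--
[2,10] min(19,11)*8=88 best=165 → r--
[2,9] min(19,17)*7=119 best=165 → r--
[2,8] min(19,10)*6=60 best=165 → r--
[2,7] min(19,5)*5=25 best=165 → r--
[2,6] min(19,17)*4=68 best=165 → r--
[2,5] min(19,16)*3=48 best=165 → r--
[2,4] min(19,15)*2=30 best=165 → r--
[2,3] min(19,5)*1=5 best=165 → r--

max area = 165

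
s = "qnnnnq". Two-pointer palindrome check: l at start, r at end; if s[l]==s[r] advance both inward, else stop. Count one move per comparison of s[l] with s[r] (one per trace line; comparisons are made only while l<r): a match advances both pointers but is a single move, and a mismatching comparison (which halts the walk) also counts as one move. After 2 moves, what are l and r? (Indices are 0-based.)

[0,5] 'q'=='q' → l++,r--
[1,4] 'n'=='n' → l++,r--

l=2, r=3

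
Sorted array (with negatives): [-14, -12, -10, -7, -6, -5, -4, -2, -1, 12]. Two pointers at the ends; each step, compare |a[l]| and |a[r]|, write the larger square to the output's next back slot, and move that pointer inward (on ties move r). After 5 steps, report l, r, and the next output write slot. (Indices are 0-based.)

[0,9] |-14|>|12| out[9]=196 → l++
[1,9] |-12|<=|12| out[8]=144 → r--
[1,8] |-12|>|-1| out[7]=144 → l++
[2,8] |-10|>|-1| out[6]=100 → l++
[3,8] |-7|>|-1| out[5]=49 → l++

l=4, r=8, next write slot=4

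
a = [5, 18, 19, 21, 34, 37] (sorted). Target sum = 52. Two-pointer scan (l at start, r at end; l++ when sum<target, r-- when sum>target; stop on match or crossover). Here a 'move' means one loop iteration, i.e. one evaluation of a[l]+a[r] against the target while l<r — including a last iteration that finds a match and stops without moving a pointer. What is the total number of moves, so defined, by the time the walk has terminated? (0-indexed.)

[0,5] 5+37=42 <52 → l++
[1,5] 18+37=55 >52 → r--
[1,4] 18+34=52 → found

3 moves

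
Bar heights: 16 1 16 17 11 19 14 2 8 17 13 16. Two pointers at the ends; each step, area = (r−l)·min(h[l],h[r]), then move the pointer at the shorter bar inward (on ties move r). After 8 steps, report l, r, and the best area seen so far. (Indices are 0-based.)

l=3, r=6, best area=176

l=0 r=11: min(16,16)*11=176 best=176 *, r--
l=0 r=10: min(16,13)*10=130 best=176, r--
l=0 r=9: min(16,17)*9=144 best=176, l++
l=1 r=9: min(1,17)*8=8 best=176, l++
l=2 r=9: min(16,17)*7=112 best=176, l++
l=3 r=9: min(17,17)*6=102 best=176, r--
l=3 r=8: min(17,8)*5=40 best=176, r--
l=3 r=7: min(17,2)*4=8 best=176, r--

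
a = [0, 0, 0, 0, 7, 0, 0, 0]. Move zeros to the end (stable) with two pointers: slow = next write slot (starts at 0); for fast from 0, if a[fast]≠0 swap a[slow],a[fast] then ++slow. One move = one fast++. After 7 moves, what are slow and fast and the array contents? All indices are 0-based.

(s=0,f=0) a[fast]=0 → fast++
(s=0,f=1) a[fast]=0 → fast++
(s=0,f=2) a[fast]=0 → fast++
(s=0,f=3) a[fast]=0 → fast++
(s=0,f=4) a[fast]=7≠0 swap→a[0]=7 → slow++,fast++
(s=1,f=5) a[fast]=0 → fast++
(s=1,f=6) a[fast]=0 → fast++

slow=1, fast=7, a=[7, 0, 0, 0, 0, 0, 0, 0]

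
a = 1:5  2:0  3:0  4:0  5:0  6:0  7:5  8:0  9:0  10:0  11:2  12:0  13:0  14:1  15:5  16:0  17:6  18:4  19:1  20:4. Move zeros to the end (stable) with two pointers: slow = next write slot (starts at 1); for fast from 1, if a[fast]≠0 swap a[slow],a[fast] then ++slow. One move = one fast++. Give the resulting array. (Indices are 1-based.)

[5, 5, 2, 1, 5, 6, 4, 1, 4, 0, 0, 0, 0, 0, 0, 0, 0, 0, 0, 0]

slow=1 fast=1: a[fast]=5≠0 swap→a[1]=5, slow++,fast++
slow=2 fast=2: a[fast]=0, fast++
slow=2 fast=3: a[fast]=0, fast++
slow=2 fast=4: a[fast]=0, fast++
slow=2 fast=5: a[fast]=0, fast++
slow=2 fast=6: a[fast]=0, fast++
slow=2 fast=7: a[fast]=5≠0 swap→a[2]=5, slow++,fast++
slow=3 fast=8: a[fast]=0, fast++
slow=3 fast=9: a[fast]=0, fast++
slow=3 fast=10: a[fast]=0, fast++
slow=3 fast=11: a[fast]=2≠0 swap→a[3]=2, slow++,fast++
slow=4 fast=12: a[fast]=0, fast++
slow=4 fast=13: a[fast]=0, fast++
slow=4 fast=14: a[fast]=1≠0 swap→a[4]=1, slow++,fast++
slow=5 fast=15: a[fast]=5≠0 swap→a[5]=5, slow++,fast++
slow=6 fast=16: a[fast]=0, fast++
slow=6 fast=17: a[fast]=6≠0 swap→a[6]=6, slow++,fast++
slow=7 fast=18: a[fast]=4≠0 swap→a[7]=4, slow++,fast++
slow=8 fast=19: a[fast]=1≠0 swap→a[8]=1, slow++,fast++
slow=9 fast=20: a[fast]=4≠0 swap→a[9]=4, slow++,fast++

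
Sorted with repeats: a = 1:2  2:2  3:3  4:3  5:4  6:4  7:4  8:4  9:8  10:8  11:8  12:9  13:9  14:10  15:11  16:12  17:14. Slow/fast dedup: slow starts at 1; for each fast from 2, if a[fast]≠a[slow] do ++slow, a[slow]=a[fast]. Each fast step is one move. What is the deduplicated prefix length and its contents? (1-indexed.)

(s=1,f=2) a[fast]=2=a[slow] dup → fast++
(s=1,f=3) a[fast]=3≠a[slow]=2 write a[2]=3 → slow++,fast++
(s=2,f=4) a[fast]=3=a[slow] dup → fast++
(s=2,f=5) a[fast]=4≠a[slow]=3 write a[3]=4 → slow++,fast++
(s=3,f=6) a[fast]=4=a[slow] dup → fast++
(s=3,f=7) a[fast]=4=a[slow] dup → fast++
(s=3,f=8) a[fast]=4=a[slow] dup → fast++
(s=3,f=9) a[fast]=8≠a[slow]=4 write a[4]=8 → slow++,fast++
(s=4,f=10) a[fast]=8=a[slow] dup → fast++
(s=4,f=11) a[fast]=8=a[slow] dup → fast++
(s=4,f=12) a[fast]=9≠a[slow]=8 write a[5]=9 → slow++,fast++
(s=5,f=13) a[fast]=9=a[slow] dup → fast++
(s=5,f=14) a[fast]=10≠a[slow]=9 write a[6]=10 → slow++,fast++
(s=6,f=15) a[fast]=11≠a[slow]=10 write a[7]=11 → slow++,fast++
(s=7,f=16) a[fast]=12≠a[slow]=11 write a[8]=12 → slow++,fast++
(s=8,f=17) a[fast]=14≠a[slow]=12 write a[9]=14 → slow++,fast++

length 9; prefix = [2, 3, 4, 8, 9, 10, 11, 12, 14]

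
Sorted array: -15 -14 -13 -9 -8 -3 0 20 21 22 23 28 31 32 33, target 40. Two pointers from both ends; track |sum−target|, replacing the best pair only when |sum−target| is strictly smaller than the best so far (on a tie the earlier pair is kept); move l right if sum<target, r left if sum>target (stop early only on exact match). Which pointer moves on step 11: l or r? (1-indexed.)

r

l=1 r=15: -15+33=18 d=22 *, l++
l=2 r=15: -14+33=19 d=21 *, l++
l=3 r=15: -13+33=20 d=20 *, l++
l=4 r=15: -9+33=24 d=16 *, l++
l=5 r=15: -8+33=25 d=15 *, l++
l=6 r=15: -3+33=30 d=10 *, l++
l=7 r=15: 0+33=33 d=7 *, l++
l=8 r=15: 20+33=53 d=13, r--
l=8 r=14: 20+32=52 d=12, r--
l=8 r=13: 20+31=51 d=11, r--
l=8 r=12: 20+28=48 d=8, r--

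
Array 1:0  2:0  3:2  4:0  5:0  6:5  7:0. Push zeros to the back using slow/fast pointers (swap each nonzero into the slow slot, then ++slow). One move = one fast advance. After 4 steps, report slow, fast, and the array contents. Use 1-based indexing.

(s=1,f=1) a[fast]=0 → fast++
(s=1,f=2) a[fast]=0 → fast++
(s=1,f=3) a[fast]=2≠0 swap→a[1]=2 → slow++,fast++
(s=2,f=4) a[fast]=0 → fast++

slow=2, fast=5, a=[2, 0, 0, 0, 0, 5, 0]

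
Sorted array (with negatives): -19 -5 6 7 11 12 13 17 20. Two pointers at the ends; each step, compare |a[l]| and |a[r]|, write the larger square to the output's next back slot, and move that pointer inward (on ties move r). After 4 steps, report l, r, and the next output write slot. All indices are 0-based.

l=1, r=5, next write slot=4

l=0 r=8: |-19|<=|20| out[8]=400, r--
l=0 r=7: |-19|>|17| out[7]=361, l++
l=1 r=7: |-5|<=|17| out[6]=289, r--
l=1 r=6: |-5|<=|13| out[5]=169, r--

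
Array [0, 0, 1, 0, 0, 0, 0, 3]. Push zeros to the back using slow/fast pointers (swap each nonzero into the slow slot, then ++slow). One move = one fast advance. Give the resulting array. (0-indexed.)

[1, 3, 0, 0, 0, 0, 0, 0]

slow=0 fast=0: a[fast]=0, fast++
slow=0 fast=1: a[fast]=0, fast++
slow=0 fast=2: a[fast]=1≠0 swap→a[0]=1, slow++,fast++
slow=1 fast=3: a[fast]=0, fast++
slow=1 fast=4: a[fast]=0, fast++
slow=1 fast=5: a[fast]=0, fast++
slow=1 fast=6: a[fast]=0, fast++
slow=1 fast=7: a[fast]=3≠0 swap→a[1]=3, slow++,fast++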